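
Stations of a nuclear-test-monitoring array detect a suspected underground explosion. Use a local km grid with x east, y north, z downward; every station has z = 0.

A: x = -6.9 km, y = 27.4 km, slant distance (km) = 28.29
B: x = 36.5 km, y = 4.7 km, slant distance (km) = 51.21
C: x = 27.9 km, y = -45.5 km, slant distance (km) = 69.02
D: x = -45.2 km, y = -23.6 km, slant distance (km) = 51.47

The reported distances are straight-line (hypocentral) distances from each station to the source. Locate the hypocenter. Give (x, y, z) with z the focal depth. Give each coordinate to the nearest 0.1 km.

x ≈ -10.3 km, y ≈ 8.2 km, depth ≈ 20.5 km

Each station gives a sphere (x−x_i)² + (y−y_i)² + z² = d_i² (stations at z=0).
Subtracting the A sphere from B and C: z² cancels, leaving linear equations in x and y:
86.8 x − 45.4 y = -1266.17
69.6 x − 145.8 y = -1913.15
Solving: x ≈ -10.294, y ≈ 8.208 km (keep extra digits for the depth step; rounded: -10.3, 8.2).
Then from the A sphere: z² = 28.29² − (x + 6.9)² − (y − 27.4)² with x = -10.294, y = 8.208, so z ≈ 20.505 ≈ 20.5 km.
Check against D (with the unrounded solution): distance 51.48 ≈ 51.47 km. ✓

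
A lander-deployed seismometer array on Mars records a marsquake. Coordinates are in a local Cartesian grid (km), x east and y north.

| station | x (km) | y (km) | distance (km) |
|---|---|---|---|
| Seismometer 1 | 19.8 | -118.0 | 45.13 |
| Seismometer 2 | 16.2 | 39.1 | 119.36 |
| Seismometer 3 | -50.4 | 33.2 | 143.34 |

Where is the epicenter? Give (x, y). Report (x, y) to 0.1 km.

40.3 km east, -77.8 km north

Circle about each station: (x − 19.8)² + (y + 118.0)² = 45.13²; (x − 16.2)² + (y − 39.1)² = 119.36²; (x + 50.4)² + (y − 33.2)² = 143.34².
Subtracting pairs of circle equations eliminates x²+y² and gives linear equations (the radical axes):
-7.2 x + 314.2 y = -24734.88
-140.4 x + 302.4 y = -29183.28
Solving the 2×2 system: x ≈ 40.3, y ≈ -77.8 km.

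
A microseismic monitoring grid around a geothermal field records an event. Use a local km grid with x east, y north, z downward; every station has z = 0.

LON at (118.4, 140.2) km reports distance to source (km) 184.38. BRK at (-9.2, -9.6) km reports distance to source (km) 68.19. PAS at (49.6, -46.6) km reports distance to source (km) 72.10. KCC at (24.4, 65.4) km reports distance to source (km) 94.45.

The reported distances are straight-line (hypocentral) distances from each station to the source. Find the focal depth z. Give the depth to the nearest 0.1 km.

z ≈ 57.6 km

Each station gives a sphere (x−x_i)² + (y−y_i)² + z² = d_i² (stations at z=0).
Subtracting the LON sphere from BRK and PAS: z² cancels, leaving linear equations in x and y:
-255.2 x − 299.6 y = -4151.69
-137.6 x − 373.6 y = -245.31
Solving: x ≈ 27.303, y ≈ -9.399 km (keep extra digits for the depth step; rounded: 27.3, -9.4).
Then from the LON sphere: z² = 184.38² − (x − 118.4)² − (y − 140.2)² with x = 27.303, y = -9.399, so z ≈ 57.597 ≈ 57.6 km.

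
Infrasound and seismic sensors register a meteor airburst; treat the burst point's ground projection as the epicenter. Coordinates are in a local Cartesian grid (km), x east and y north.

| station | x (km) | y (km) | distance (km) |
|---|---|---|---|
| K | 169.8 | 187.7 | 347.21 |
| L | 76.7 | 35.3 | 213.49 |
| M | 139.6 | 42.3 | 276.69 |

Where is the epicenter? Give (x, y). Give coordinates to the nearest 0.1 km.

-136.5 km east, 24.2 km north

Circle about each station: (x − 169.8)² + (y − 187.7)² = 347.21²; (x − 76.7)² + (y − 35.3)² = 213.49²; (x − 139.6)² + (y − 42.3)² = 276.69².
Subtracting the K equation from the L and M equations removes the quadratic terms:
-186.2 x − 304.8 y = 18042.45
-60.4 x − 290.8 y = 1211.55
Solving the 2×2 system: x ≈ -136.5, y ≈ 24.2 km.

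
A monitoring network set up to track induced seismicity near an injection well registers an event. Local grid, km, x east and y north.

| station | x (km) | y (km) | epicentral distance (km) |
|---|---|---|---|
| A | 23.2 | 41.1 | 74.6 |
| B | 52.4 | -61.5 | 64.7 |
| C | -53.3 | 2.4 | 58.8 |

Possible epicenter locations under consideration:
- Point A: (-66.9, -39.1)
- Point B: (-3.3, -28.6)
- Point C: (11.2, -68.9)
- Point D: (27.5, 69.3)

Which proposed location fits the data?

For each candidate, compare |candidate − station| to the reported distance:
Point A: residuals A 46.0, B 56.7, C 15.1 → max 56.7 km
Point B: residuals A 0.0, B 0.0, C 0.0 → max 0.0 km
Point C: residuals A 36.1, B 22.8, C 37.3 → max 37.3 km
Point D: residuals A 46.1, B 68.4, C 46.1 → max 68.4 km
Only Point B has all residuals ≈ 0.

Point B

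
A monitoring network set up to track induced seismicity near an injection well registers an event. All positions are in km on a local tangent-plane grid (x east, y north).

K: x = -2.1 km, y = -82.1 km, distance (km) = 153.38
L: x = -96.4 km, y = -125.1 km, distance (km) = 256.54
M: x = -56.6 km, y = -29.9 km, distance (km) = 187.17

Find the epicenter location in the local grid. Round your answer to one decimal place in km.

Circle about each station: (x + 2.1)² + (y + 82.1)² = 153.38²; (x + 96.4)² + (y + 125.1)² = 256.54²; (x + 56.6)² + (y + 29.9)² = 187.17².
Subtracting the K equation from the L and M equations removes the quadratic terms:
-188.6 x − 86.0 y = -24089.20
-109.0 x + 104.4 y = -14154.43
Solving the 2×2 system: x ≈ 128.4, y ≈ -1.5 km.
Check against K (with the unrounded x, y): √((x + 2.1)²+(y + 82.1)²) = 153.39 ≈ 153.38 km. ✓

x ≈ 128.4 km, y ≈ -1.5 km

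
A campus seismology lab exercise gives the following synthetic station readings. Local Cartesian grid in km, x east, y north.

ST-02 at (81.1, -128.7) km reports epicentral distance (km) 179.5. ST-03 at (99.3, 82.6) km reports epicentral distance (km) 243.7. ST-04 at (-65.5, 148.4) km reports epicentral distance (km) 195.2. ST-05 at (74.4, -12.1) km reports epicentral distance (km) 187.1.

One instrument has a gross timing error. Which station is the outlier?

ST-02

Solve using three stations at a time. Using ST-03, ST-04, ST-05 (subtract circle equations pairwise → linear system) gives (x, y) ≈ (-110.4, -41.6).
Distances from that point to each station vs reported:
  ST-02: calculated 210.4 vs reported 179.5 → residual 30.9 km
  ST-03: calculated 243.7 vs reported 243.7 → residual 0.0 km
  ST-04: calculated 195.3 vs reported 195.2 → residual 0.1 km
  ST-05: calculated 187.2 vs reported 187.1 → residual 0.1 km
ST-03, ST-04, ST-05 are mutually consistent (residuals ≈ 0); ST-02 is off by 30.9 km.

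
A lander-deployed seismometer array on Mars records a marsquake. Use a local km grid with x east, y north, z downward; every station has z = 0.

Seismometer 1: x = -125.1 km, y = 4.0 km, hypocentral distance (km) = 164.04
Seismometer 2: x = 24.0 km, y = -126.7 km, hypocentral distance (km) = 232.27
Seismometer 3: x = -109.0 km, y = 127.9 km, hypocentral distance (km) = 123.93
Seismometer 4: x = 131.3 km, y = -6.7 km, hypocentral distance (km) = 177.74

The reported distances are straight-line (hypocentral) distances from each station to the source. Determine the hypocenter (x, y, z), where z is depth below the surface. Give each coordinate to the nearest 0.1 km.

Each station gives a sphere (x−x_i)² + (y−y_i)² + z² = d_i² (stations at z=0).
Subtracting the Seismometer 1 sphere from Seismometer 2 and Seismometer 3: z² cancels, leaving linear equations in x and y:
298.2 x − 261.4 y = -26077.35
32.2 x + 247.8 y = 24123.88
Solving: x ≈ -1.895, y ≈ 97.598 km (keep extra digits for the depth step; rounded: -1.9, 97.6).
Then from the Seismometer 1 sphere: z² = 164.04² − (x + 125.1)² − (y − 4.0)² with x = -1.895, y = 97.598, so z ≈ 54.489 ≈ 54.5 km.

x ≈ -1.9 km, y ≈ 97.6 km, depth ≈ 54.5 km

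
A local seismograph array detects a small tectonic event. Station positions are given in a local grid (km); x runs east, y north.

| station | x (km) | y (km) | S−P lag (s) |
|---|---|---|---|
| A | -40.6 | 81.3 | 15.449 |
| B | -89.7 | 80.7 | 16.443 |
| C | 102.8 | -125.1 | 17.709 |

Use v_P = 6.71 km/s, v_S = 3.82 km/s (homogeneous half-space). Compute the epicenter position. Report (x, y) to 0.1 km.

-38.1 km east, -55.7 km north

Distance from S−P lag: d = Δt · v_P v_S / (v_P − v_S) = Δt · (6.71·3.82)/(6.71−3.82) ≈ 8.8693·Δt.
So d_A = 137.02, d_B = 145.84, d_C = 157.07 km.
Circle about each station: (x + 40.6)² + (y − 81.3)² = 137.02²; (x + 89.7)² + (y − 80.7)² = 145.84²; (x − 102.8)² + (y + 125.1)² = 157.07².
Subtracting pairs of circle equations eliminates x²+y² and gives linear equations (the radical axes):
-98.2 x − 1.2 y = 3805.70
286.8 x − 412.8 y = 12063.30
Solving the 2×2 system: x ≈ -38.1, y ≈ -55.7 km.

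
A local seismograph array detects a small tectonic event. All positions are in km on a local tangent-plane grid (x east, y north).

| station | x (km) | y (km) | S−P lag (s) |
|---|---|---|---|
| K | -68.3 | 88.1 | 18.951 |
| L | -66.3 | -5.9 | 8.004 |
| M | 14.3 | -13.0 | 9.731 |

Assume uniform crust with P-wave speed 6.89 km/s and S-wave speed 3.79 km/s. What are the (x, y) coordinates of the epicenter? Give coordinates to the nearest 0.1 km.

x ≈ -44.8 km, y ≈ -69.8 km

Distance from S−P lag: d = Δt · v_P v_S / (v_P − v_S) = Δt · (6.89·3.79)/(6.89−3.79) ≈ 8.4236·Δt.
So d_K = 159.64, d_L = 67.42, d_M = 81.97 km.
Circle about each station: (x + 68.3)² + (y − 88.1)² = 159.64²; (x + 66.3)² + (y + 5.9)² = 67.42²; (x − 14.3)² + (y + 13.0)² = 81.97².
Subtracting the K equation from the L and M equations removes the quadratic terms:
4.0 x − 188.0 y = 12943.47
165.2 x − 202.2 y = 6712.84
Solving the 2×2 system: x ≈ -44.8, y ≈ -69.8 km.
Check against K (with the unrounded x, y): √((x + 68.3)²+(y − 88.1)²) = 159.64 ≈ 159.64 km. ✓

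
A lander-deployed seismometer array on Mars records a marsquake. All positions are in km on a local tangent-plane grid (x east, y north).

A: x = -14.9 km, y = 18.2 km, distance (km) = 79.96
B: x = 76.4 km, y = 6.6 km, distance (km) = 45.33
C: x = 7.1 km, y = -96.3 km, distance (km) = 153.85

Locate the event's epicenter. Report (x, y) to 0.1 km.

Circle about each station: (x + 14.9)² + (y − 18.2)² = 79.96²; (x − 76.4)² + (y − 6.6)² = 45.33²; (x − 7.1)² + (y + 96.3)² = 153.85².
Subtracting pairs of circle equations eliminates x²+y² and gives linear equations (the radical axes):
182.6 x − 23.2 y = 9666.06
44.0 x − 229.0 y = -8505.37
Solving the 2×2 system: x ≈ 59.1, y ≈ 48.5 km.

59.1 km east, 48.5 km north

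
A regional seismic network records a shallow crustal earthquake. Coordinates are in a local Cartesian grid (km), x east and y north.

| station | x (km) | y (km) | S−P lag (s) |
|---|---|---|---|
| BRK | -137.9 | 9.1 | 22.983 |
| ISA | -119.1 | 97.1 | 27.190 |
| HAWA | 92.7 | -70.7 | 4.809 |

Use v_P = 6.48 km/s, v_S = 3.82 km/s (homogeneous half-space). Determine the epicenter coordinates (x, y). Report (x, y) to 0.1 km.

Distance from S−P lag: d = Δt · v_P v_S / (v_P − v_S) = Δt · (6.48·3.82)/(6.48−3.82) ≈ 9.3059·Δt.
So d_BRK = 213.88, d_ISA = 253.03, d_HAWA = 44.75 km.
Circle about each station: (x + 137.9)² + (y − 9.1)² = 213.88²; (x + 119.1)² + (y − 97.1)² = 253.03²; (x − 92.7)² + (y + 70.7)² = 44.75².
Subtracting pairs of circle equations eliminates x²+y² and gives linear equations (the radical axes):
37.6 x + 176.0 y = -13765.53
461.2 x − 159.6 y = 38234.65
Solving the 2×2 system: x ≈ 52.0, y ≈ -89.3 km.

x ≈ 52.0 km, y ≈ -89.3 km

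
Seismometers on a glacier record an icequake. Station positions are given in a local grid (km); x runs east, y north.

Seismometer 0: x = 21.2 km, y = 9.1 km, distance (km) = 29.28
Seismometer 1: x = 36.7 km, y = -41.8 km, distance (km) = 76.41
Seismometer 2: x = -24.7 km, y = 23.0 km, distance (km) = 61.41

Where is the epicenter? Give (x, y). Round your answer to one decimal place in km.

(35.6, 34.6)

Circle about each station: (x − 21.2)² + (y − 9.1)² = 29.28²; (x − 36.7)² + (y + 41.8)² = 76.41²; (x + 24.7)² + (y − 23.0)² = 61.41².
Subtracting pairs of circle equations eliminates x²+y² and gives linear equations (the radical axes):
31.0 x − 101.8 y = -2419.29
-91.8 x + 27.8 y = -2307.03
Solving the 2×2 system: x ≈ 35.6, y ≈ 34.6 km.
Check against Seismometer 0 (with the unrounded x, y): √((x − 21.2)²+(y − 9.1)²) = 29.30 ≈ 29.28 km. ✓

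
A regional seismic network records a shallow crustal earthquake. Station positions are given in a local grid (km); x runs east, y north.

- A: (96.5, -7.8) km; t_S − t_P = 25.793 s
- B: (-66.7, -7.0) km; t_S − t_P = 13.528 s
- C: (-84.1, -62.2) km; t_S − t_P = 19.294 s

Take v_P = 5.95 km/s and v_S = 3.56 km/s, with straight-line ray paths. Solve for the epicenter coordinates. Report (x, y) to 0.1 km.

Distance from S−P lag: d = Δt · v_P v_S / (v_P − v_S) = Δt · (5.95·3.56)/(5.95−3.56) ≈ 8.8628·Δt.
So d_A = 228.60, d_B = 119.90, d_C = 171.00 km.
Circle about each station: (x − 96.5)² + (y + 7.8)² = 228.60²; (x + 66.7)² + (y + 7.0)² = 119.90²; (x + 84.1)² + (y + 62.2)² = 171.00².
Subtracting the A equation from the B and C equations removes the quadratic terms:
-326.4 x + 1.6 y = 33006.75
-361.2 x − 108.8 y = 24585.52
Solving the 2×2 system: x ≈ -100.6, y ≈ 108.0 km.
Check against A (with the unrounded x, y): √((x − 96.5)²+(y + 7.8)²) = 228.59 ≈ 228.60 km. ✓

x ≈ -100.6 km, y ≈ 108.0 km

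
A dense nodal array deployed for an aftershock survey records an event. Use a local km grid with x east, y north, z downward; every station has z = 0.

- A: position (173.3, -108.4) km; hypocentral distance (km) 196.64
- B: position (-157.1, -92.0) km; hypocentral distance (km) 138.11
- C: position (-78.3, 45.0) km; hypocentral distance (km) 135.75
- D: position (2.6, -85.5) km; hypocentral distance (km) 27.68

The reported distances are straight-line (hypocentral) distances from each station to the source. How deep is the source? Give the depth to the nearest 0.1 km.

Each station gives a sphere (x−x_i)² + (y−y_i)² + z² = d_i² (stations at z=0).
Subtracting the A sphere from B and C: z² cancels, leaving linear equations in x and y:
-660.8 x + 32.8 y = 10953.88
-503.2 x + 306.8 y = -13388.33
Solving: x ≈ -20.404, y ≈ -77.104 km (keep extra digits for the depth step; rounded: -20.4, -77.1).
Then from the A sphere: z² = 196.64² − (x − 173.3)² − (y + 108.4)² with x = -20.404, y = -77.104, so z ≈ 12.908 ≈ 12.9 km.

12.9 km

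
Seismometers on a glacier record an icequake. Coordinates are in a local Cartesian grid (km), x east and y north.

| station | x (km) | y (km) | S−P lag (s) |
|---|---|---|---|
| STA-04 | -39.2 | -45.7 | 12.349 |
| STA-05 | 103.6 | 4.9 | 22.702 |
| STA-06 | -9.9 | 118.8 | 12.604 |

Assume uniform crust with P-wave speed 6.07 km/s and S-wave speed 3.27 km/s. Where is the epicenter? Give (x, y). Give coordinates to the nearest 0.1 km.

-53.3 km east, 40.7 km north

Distance from S−P lag: d = Δt · v_P v_S / (v_P − v_S) = Δt · (6.07·3.27)/(6.07−3.27) ≈ 7.0889·Δt.
So d_STA-04 = 87.54, d_STA-05 = 160.93, d_STA-06 = 89.35 km.
Circle about each station: (x + 39.2)² + (y + 45.7)² = 87.54²; (x − 103.6)² + (y − 4.9)² = 160.93²; (x + 9.9)² + (y − 118.8)² = 89.35².
Subtracting the STA-04 equation from the STA-05 and STA-06 equations removes the quadratic terms:
285.6 x + 101.2 y = -11103.37
58.6 x + 329.0 y = 10266.15
Solving the 2×2 system: x ≈ -53.3, y ≈ 40.7 km.
Check against STA-04 (with the unrounded x, y): √((x + 39.2)²+(y + 45.7)²) = 87.54 ≈ 87.54 km. ✓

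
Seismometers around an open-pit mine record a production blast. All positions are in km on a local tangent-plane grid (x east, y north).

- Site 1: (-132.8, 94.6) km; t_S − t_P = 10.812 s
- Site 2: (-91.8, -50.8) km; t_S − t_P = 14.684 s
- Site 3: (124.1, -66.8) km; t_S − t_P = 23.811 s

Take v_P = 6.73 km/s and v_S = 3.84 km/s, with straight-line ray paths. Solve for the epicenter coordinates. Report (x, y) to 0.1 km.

Distance from S−P lag: d = Δt · v_P v_S / (v_P − v_S) = Δt · (6.73·3.84)/(6.73−3.84) ≈ 8.9423·Δt.
So d_Site 1 = 96.68, d_Site 2 = 131.31, d_Site 3 = 212.92 km.
Circle about each station: (x + 132.8)² + (y − 94.6)² = 96.68²; (x + 91.8)² + (y + 50.8)² = 131.31²; (x − 124.1)² + (y + 66.8)² = 212.92².
Subtracting the Site 1 equation from the Site 2 and Site 3 equations removes the quadratic terms:
82.0 x − 290.8 y = -23472.41
513.8 x − 322.8 y = -42709.85
Solving the 2×2 system: x ≈ -39.4, y ≈ 69.6 km.
Check against Site 1 (with the unrounded x, y): √((x + 132.8)²+(y − 94.6)²) = 96.69 ≈ 96.68 km. ✓

-39.4 km east, 69.6 km north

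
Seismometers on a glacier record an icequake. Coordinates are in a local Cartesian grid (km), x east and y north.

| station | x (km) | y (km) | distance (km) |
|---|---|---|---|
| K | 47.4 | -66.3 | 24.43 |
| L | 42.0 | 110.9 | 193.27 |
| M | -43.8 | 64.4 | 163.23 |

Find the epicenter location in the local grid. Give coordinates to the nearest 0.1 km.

Circle about each station: (x − 47.4)² + (y + 66.3)² = 24.43²; (x − 42.0)² + (y − 110.9)² = 193.27²; (x + 43.8)² + (y − 64.4)² = 163.23².
Subtracting the K equation from the L and M equations removes the quadratic terms:
-10.8 x + 354.4 y = -29336.11
-182.4 x + 261.4 y = -26623.86
Solving the 2×2 system: x ≈ 28.6, y ≈ -81.9 km.

x ≈ 28.6 km, y ≈ -81.9 km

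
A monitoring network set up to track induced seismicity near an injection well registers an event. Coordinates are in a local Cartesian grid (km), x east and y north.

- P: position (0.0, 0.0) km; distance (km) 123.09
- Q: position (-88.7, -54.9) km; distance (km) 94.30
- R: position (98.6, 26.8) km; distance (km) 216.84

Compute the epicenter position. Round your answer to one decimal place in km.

Circle about each station: x² + y² = 123.09²; (x + 88.7)² + (y + 54.9)² = 94.30²; (x − 98.6)² + (y − 26.8)² = 216.84².
Subtracting pairs of circle equations eliminates x²+y² and gives linear equations (the radical axes):
-177.4 x − 109.8 y = 17140.36
197.2 x + 53.6 y = -21428.24
Solving the 2×2 system: x ≈ -118.1, y ≈ 34.7 km.
Check against P (with the unrounded x, y): √(x²+y²) = 123.08 ≈ 123.09 km. ✓

(-118.1, 34.7)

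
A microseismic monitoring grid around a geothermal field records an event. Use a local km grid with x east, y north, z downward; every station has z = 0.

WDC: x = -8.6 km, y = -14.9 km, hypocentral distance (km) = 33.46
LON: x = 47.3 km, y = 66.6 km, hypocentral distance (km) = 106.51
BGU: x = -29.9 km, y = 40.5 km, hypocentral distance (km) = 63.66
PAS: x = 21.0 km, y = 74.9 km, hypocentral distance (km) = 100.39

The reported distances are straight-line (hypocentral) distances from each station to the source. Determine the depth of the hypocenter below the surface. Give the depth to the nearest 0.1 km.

Each station gives a sphere (x−x_i)² + (y−y_i)² + z² = d_i² (stations at z=0).
Subtracting the WDC sphere from LON and BGU: z² cancels, leaving linear equations in x and y:
111.8 x + 163.0 y = -3847.93
-42.6 x + 110.8 y = -694.73
Solving: x ≈ -16.197, y ≈ -12.498 km (keep extra digits for the depth step; rounded: -16.2, -12.5).
Then from the WDC sphere: z² = 33.46² − (x + 8.6)² − (y + 14.9)² with x = -16.197, y = -12.498, so z ≈ 32.498 ≈ 32.5 km.

32.5 km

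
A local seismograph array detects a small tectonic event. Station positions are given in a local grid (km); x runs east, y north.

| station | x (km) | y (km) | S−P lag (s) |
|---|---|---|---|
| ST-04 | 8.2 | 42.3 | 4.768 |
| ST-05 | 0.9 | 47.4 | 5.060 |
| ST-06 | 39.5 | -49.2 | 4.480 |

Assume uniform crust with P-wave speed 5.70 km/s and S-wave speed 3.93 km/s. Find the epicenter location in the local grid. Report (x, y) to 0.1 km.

Distance from S−P lag: d = Δt · v_P v_S / (v_P − v_S) = Δt · (5.70·3.93)/(5.70−3.93) ≈ 12.6559·Δt.
So d_ST-04 = 60.34, d_ST-05 = 64.04, d_ST-06 = 56.70 km.
Circle about each station: (x − 8.2)² + (y − 42.3)² = 60.34²; (x − 0.9)² + (y − 47.4)² = 64.04²; (x − 39.5)² + (y + 49.2)² = 56.70².
Subtracting the ST-04 equation from the ST-05 and ST-06 equations removes the quadratic terms:
-14.6 x + 10.2 y = -69.17
62.6 x − 183.0 y = 2550.39
Solving the 2×2 system: x ≈ -6.6, y ≈ -16.2 km.

(-6.6, -16.2)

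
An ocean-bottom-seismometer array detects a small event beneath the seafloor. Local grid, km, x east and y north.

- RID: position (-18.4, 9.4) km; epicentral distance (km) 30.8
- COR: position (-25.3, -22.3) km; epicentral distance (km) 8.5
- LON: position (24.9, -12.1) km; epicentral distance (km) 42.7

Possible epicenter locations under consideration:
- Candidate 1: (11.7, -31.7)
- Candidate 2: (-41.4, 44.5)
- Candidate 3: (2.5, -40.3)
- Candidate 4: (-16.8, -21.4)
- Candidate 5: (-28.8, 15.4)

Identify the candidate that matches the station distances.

For each candidate, compare |candidate − station| to the reported distance:
Candidate 1: residuals RID 20.1, COR 29.7, LON 19.1 → max 29.7 km
Candidate 2: residuals RID 11.2, COR 60.2, LON 44.5 → max 60.2 km
Candidate 3: residuals RID 23.1, COR 24.6, LON 6.7 → max 24.6 km
Candidate 4: residuals RID 0.0, COR 0.0, LON 0.0 → max 0.0 km
Candidate 5: residuals RID 18.8, COR 29.4, LON 17.6 → max 29.4 km
Only Candidate 4 has all residuals ≈ 0.

Candidate 4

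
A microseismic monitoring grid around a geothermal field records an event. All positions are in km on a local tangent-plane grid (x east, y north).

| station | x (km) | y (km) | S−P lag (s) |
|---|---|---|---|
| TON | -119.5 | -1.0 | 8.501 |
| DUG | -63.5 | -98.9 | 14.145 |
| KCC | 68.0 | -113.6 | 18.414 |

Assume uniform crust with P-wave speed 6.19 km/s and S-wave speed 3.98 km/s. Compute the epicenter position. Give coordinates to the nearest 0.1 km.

Distance from S−P lag: d = Δt · v_P v_S / (v_P − v_S) = Δt · (6.19·3.98)/(6.19−3.98) ≈ 11.1476·Δt.
So d_TON = 94.77, d_DUG = 157.68, d_KCC = 205.27 km.
Circle about each station: (x + 119.5)² + (y + 1.0)² = 94.77²; (x + 63.5)² + (y + 98.9)² = 157.68²; (x − 68.0)² + (y + 113.6)² = 205.27².
Subtracting the TON equation from the DUG and KCC equations removes the quadratic terms:
112.0 x − 195.8 y = -16349.42
375.0 x − 225.2 y = -29906.71
Solving the 2×2 system: x ≈ -45.1, y ≈ 57.7 km.
Check against TON (with the unrounded x, y): √((x + 119.5)²+(y + 1.0)²) = 94.77 ≈ 94.77 km. ✓

-45.1 km east, 57.7 km north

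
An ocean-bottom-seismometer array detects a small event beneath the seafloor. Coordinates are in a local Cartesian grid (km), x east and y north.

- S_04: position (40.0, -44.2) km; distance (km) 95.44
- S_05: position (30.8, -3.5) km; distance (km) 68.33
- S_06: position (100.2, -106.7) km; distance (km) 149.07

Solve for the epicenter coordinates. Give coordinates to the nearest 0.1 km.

Circle about each station: (x − 40.0)² + (y + 44.2)² = 95.44²; (x − 30.8)² + (y + 3.5)² = 68.33²; (x − 100.2)² + (y + 106.7)² = 149.07².
Subtracting the S_04 equation from the S_05 and S_06 equations removes the quadratic terms:
-18.4 x + 81.4 y = 1847.05
120.4 x − 125.0 y = 4758.22
Solving the 2×2 system: x ≈ 82.4, y ≈ 41.3 km.

82.4 km east, 41.3 km north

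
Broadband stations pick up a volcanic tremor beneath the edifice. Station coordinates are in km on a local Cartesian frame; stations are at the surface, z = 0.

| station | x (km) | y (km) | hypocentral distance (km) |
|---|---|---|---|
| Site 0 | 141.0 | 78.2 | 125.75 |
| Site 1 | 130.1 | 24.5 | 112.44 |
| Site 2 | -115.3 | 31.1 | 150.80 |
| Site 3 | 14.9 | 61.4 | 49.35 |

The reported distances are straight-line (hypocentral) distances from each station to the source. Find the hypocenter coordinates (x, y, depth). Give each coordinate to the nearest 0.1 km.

Each station gives a sphere (x−x_i)² + (y−y_i)² + z² = d_i² (stations at z=0).
Subtracting the Site 0 sphere from Site 1 and Site 2: z² cancels, leaving linear equations in x and y:
-21.8 x − 107.4 y = -5299.67
-512.6 x − 94.2 y = -18662.52
Solving: x ≈ 28.399, y ≈ 43.581 km (keep extra digits for the depth step; rounded: 28.4, 43.6).
Then from the Site 0 sphere: z² = 125.75² − (x − 141.0)² − (y − 78.2)² with x = 28.399, y = 43.581, so z ≈ 43.995 ≈ 44.0 km.

(28.4, 43.6, 44.0)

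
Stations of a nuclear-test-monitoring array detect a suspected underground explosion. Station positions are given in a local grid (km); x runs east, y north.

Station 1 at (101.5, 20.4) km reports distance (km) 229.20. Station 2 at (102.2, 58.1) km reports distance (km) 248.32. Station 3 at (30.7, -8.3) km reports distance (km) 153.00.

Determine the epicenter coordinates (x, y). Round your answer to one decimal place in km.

Circle about each station: (x − 101.5)² + (y − 20.4)² = 229.20²; (x − 102.2)² + (y − 58.1)² = 248.32²; (x − 30.7)² + (y + 8.3)² = 153.00².
Subtracting the Station 1 equation from the Station 2 and Station 3 equations removes the quadratic terms:
1.4 x + 75.4 y = -6028.14
-141.6 x − 57.4 y = 19416.61
Solving the 2×2 system: x ≈ -105.5, y ≈ -78.0 km.

(-105.5, -78.0)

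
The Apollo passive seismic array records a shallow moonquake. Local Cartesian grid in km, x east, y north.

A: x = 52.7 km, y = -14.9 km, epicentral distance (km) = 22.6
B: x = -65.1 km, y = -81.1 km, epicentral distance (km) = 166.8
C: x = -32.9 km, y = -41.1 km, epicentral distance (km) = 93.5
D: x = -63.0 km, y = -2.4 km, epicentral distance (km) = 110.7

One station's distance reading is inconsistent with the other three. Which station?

B

Solve using three stations at a time. Using A, C, D (subtract circle equations pairwise → linear system) gives (x, y) ≈ (47.3, 6.9).
Distances from that point to each station vs reported:
  A: calculated 22.5 vs reported 22.6 → residual 0.1 km
  B: calculated 142.8 vs reported 166.8 → residual 24.0 km
  C: calculated 93.5 vs reported 93.5 → residual 0.0 km
  D: calculated 110.7 vs reported 110.7 → residual 0.0 km
A, C, D are mutually consistent (residuals ≈ 0); B is off by 24.0 km.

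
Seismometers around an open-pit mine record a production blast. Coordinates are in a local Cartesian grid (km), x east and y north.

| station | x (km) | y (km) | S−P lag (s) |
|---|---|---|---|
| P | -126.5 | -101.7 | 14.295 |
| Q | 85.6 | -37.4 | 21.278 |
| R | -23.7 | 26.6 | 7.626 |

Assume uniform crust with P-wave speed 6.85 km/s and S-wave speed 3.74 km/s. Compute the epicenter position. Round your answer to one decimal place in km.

Distance from S−P lag: d = Δt · v_P v_S / (v_P − v_S) = Δt · (6.85·3.74)/(6.85−3.74) ≈ 8.2376·Δt.
So d_P = 117.76, d_Q = 175.28, d_R = 62.82 km.
Circle about each station: (x + 126.5)² + (y + 101.7)² = 117.76²; (x − 85.6)² + (y + 37.4)² = 175.28²; (x + 23.7)² + (y − 26.6)² = 62.82².
Subtracting pairs of circle equations eliminates x²+y² and gives linear equations (the radical axes):
424.2 x + 128.6 y = -34474.68
205.6 x + 256.6 y = -15154.82
Solving the 2×2 system: x ≈ -83.7, y ≈ 8.0 km.
Check against P (with the unrounded x, y): √((x + 126.5)²+(y + 101.7)²) = 117.76 ≈ 117.76 km. ✓

x ≈ -83.7 km, y ≈ 8.0 km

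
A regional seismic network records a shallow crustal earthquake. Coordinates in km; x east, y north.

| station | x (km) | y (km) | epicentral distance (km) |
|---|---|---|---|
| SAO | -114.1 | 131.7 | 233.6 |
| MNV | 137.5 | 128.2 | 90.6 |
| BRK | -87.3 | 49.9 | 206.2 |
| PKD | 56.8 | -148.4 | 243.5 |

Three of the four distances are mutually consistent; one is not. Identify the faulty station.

Solve using three stations at a time. Using SAO, BRK, PKD (subtract circle equations pairwise → linear system) gives (x, y) ≈ (115.3, 87.9).
Distances from that point to each station vs reported:
  SAO: calculated 233.5 vs reported 233.6 → residual 0.1 km
  MNV: calculated 46.0 vs reported 90.6 → residual 44.6 km
  BRK: calculated 206.1 vs reported 206.2 → residual 0.1 km
  PKD: calculated 243.4 vs reported 243.5 → residual 0.1 km
SAO, BRK, PKD are mutually consistent (residuals ≈ 0); MNV is off by 44.6 km.

MNV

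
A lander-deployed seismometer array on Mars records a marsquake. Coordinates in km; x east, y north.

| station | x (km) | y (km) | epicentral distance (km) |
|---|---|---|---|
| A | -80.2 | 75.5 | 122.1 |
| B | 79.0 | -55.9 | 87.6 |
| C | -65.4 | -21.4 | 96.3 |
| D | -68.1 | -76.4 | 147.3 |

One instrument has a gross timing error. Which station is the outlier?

Solve using three stations at a time. Using A, B, C (subtract circle equations pairwise → linear system) gives (x, y) ≈ (24.6, 12.9).
Distances from that point to each station vs reported:
  A: calculated 122.1 vs reported 122.1 → residual 0.0 km
  B: calculated 87.6 vs reported 87.6 → residual 0.0 km
  C: calculated 96.3 vs reported 96.3 → residual 0.0 km
  D: calculated 128.7 vs reported 147.3 → residual 18.6 km
A, B, C are mutually consistent (residuals ≈ 0); D is off by 18.6 km.

D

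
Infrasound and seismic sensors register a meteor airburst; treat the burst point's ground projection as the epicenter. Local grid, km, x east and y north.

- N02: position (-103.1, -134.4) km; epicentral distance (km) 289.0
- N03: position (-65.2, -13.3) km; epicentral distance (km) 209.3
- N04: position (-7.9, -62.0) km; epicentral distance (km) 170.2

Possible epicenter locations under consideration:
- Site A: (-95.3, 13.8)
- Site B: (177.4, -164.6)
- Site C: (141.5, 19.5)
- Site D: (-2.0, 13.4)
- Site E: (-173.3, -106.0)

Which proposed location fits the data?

For each candidate, compare |candidate − station| to the reported distance:
Site A: residuals N02 140.6, N03 168.8, N04 54.5 → max 168.8 km
Site B: residuals N02 6.9, N03 76.6, N04 41.6 → max 76.6 km
Site C: residuals N02 0.0, N03 0.0, N04 0.0 → max 0.0 km
Site D: residuals N02 109.9, N03 140.7, N04 94.6 → max 140.7 km
Site E: residuals N02 213.3, N03 66.9, N04 1.0 → max 213.3 km
Only Site C has all residuals ≈ 0.

Site C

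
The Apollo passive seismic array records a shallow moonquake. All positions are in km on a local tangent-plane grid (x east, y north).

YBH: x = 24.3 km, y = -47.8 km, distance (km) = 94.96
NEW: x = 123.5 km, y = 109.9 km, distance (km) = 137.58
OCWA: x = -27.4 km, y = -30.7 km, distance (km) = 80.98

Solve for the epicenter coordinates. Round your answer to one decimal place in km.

Circle about each station: (x − 24.3)² + (y + 47.8)² = 94.96²; (x − 123.5)² + (y − 109.9)² = 137.58²; (x + 27.4)² + (y + 30.7)² = 80.98².
Subtracting the YBH equation from the NEW and OCWA equations removes the quadratic terms:
198.4 x + 315.4 y = 14544.08
-103.4 x + 34.2 y = 1277.56
Solving the 2×2 system: x ≈ 2.4, y ≈ 44.6 km.

2.4 km east, 44.6 km north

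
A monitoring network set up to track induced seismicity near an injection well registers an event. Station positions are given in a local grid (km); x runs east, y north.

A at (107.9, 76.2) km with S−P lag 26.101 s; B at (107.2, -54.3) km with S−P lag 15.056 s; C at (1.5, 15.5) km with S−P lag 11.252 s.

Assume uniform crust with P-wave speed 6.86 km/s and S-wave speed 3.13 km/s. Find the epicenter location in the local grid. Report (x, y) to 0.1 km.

Distance from S−P lag: d = Δt · v_P v_S / (v_P − v_S) = Δt · (6.86·3.13)/(6.86−3.13) ≈ 5.7565·Δt.
So d_A = 150.25, d_B = 86.67, d_C = 64.77 km.
Circle about each station: (x − 107.9)² + (y − 76.2)² = 150.25²; (x − 107.2)² + (y + 54.3)² = 86.67²; (x − 1.5)² + (y − 15.5)² = 64.77².
Subtracting pairs of circle equations eliminates x²+y² and gives linear equations (the radical axes):
-1.4 x − 261.0 y = 12054.85
-212.8 x − 121.4 y = 1173.56
Solving the 2×2 system: x ≈ 20.9, y ≈ -46.3 km.

(20.9, -46.3)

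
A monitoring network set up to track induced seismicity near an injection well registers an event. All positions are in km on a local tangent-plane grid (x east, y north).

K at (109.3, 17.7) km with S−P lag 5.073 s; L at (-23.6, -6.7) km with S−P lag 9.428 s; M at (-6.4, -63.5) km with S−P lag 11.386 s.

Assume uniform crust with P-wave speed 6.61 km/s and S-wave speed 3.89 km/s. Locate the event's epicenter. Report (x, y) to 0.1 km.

(61.4, 20.1)

Distance from S−P lag: d = Δt · v_P v_S / (v_P − v_S) = Δt · (6.61·3.89)/(6.61−3.89) ≈ 9.4533·Δt.
So d_K = 47.96, d_L = 89.13, d_M = 107.63 km.
Circle about each station: (x − 109.3)² + (y − 17.7)² = 47.96²; (x + 23.6)² + (y + 6.7)² = 89.13²; (x + 6.4)² + (y + 63.5)² = 107.63².
Subtracting the K equation from the L and M equations removes the quadratic terms:
-265.8 x − 48.8 y = -17301.93
-231.4 x − 162.4 y = -17470.63
Solving the 2×2 system: x ≈ 61.4, y ≈ 20.1 km.
Check against K (with the unrounded x, y): √((x − 109.3)²+(y − 17.7)²) = 47.95 ≈ 47.96 km. ✓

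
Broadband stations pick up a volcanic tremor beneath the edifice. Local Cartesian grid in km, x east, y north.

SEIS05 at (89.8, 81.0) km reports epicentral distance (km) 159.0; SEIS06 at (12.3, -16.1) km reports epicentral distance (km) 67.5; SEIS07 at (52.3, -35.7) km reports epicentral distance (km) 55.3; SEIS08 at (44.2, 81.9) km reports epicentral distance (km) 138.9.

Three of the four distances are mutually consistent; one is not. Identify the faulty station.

Solve using three stations at a time. Using SEIS05, SEIS07, SEIS08 (subtract circle equations pairwise → linear system) gives (x, y) ≈ (-1.2, -49.3).
Distances from that point to each station vs reported:
  SEIS05: calculated 159.0 vs reported 159.0 → residual 0.0 km
  SEIS06: calculated 35.9 vs reported 67.5 → residual 31.6 km
  SEIS07: calculated 55.2 vs reported 55.3 → residual 0.1 km
  SEIS08: calculated 138.9 vs reported 138.9 → residual 0.0 km
SEIS05, SEIS07, SEIS08 are mutually consistent (residuals ≈ 0); SEIS06 is off by 31.6 km.

SEIS06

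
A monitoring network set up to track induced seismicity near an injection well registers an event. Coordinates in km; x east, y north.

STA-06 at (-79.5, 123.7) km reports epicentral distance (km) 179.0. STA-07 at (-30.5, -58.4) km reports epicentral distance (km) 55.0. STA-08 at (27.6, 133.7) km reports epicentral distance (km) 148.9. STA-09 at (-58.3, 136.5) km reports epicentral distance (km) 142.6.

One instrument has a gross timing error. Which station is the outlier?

Solve using three stations at a time. Using STA-07, STA-08, STA-09 (subtract circle equations pairwise → linear system) gives (x, y) ≈ (-30.6, -3.4).
Distances from that point to each station vs reported:
  STA-06: calculated 136.2 vs reported 179.0 → residual 42.8 km
  STA-07: calculated 55.0 vs reported 55.0 → residual 0.0 km
  STA-08: calculated 148.9 vs reported 148.9 → residual 0.0 km
  STA-09: calculated 142.6 vs reported 142.6 → residual 0.0 km
STA-07, STA-08, STA-09 are mutually consistent (residuals ≈ 0); STA-06 is off by 42.8 km.

STA-06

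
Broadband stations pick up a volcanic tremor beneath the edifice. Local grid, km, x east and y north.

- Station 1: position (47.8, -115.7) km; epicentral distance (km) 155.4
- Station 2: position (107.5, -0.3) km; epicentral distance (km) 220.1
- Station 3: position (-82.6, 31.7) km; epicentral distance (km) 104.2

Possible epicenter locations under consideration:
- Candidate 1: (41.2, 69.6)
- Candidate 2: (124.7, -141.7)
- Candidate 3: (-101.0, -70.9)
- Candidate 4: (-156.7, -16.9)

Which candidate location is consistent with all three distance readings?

Candidate 3

For each candidate, compare |candidate − station| to the reported distance:
Candidate 1: residuals Station 1 30.0, Station 2 123.8, Station 3 25.3 → max 123.8 km
Candidate 2: residuals Station 1 74.2, Station 2 77.7, Station 3 166.1 → max 166.1 km
Candidate 3: residuals Station 1 0.0, Station 2 0.0, Station 3 0.0 → max 0.0 km
Candidate 4: residuals Station 1 71.7, Station 2 44.6, Station 3 15.6 → max 71.7 km
Only Candidate 3 has all residuals ≈ 0.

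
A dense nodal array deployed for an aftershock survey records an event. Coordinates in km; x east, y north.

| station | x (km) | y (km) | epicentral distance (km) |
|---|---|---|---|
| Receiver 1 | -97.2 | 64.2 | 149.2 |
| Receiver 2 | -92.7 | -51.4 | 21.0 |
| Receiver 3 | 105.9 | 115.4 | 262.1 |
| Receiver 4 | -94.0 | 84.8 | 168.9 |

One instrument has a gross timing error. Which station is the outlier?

Solve using three stations at a time. Using Receiver 1, Receiver 3, Receiver 4 (subtract circle equations pairwise → linear system) gives (x, y) ≈ (-66.6, -82.1).
Distances from that point to each station vs reported:
  Receiver 1: calculated 149.5 vs reported 149.2 → residual 0.3 km
  Receiver 2: calculated 40.3 vs reported 21.0 → residual 19.3 km
  Receiver 3: calculated 262.2 vs reported 262.1 → residual 0.1 km
  Receiver 4: calculated 169.1 vs reported 168.9 → residual 0.2 km
Receiver 1, Receiver 3, Receiver 4 are mutually consistent (residuals ≈ 0); Receiver 2 is off by 19.3 km.

Receiver 2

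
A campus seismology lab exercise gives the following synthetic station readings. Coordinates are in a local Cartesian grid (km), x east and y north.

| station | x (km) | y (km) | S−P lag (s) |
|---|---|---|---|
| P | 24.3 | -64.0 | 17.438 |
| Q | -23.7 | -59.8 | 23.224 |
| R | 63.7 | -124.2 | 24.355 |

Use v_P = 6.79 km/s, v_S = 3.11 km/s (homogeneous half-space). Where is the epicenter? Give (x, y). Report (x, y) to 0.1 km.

x ≈ 87.6 km, y ≈ 13.5 km

Distance from S−P lag: d = Δt · v_P v_S / (v_P − v_S) = Δt · (6.79·3.11)/(6.79−3.11) ≈ 5.7383·Δt.
So d_P = 100.06, d_Q = 133.27, d_R = 139.76 km.
Circle about each station: (x − 24.3)² + (y + 64.0)² = 100.06²; (x + 23.7)² + (y + 59.8)² = 133.27²; (x − 63.7)² + (y + 124.2)² = 139.76².
Subtracting pairs of circle equations eliminates x²+y² and gives linear equations (the radical axes):
-96.0 x + 8.4 y = -8297.65
78.8 x − 120.4 y = 5275.99
Solving the 2×2 system: x ≈ 87.6, y ≈ 13.5 km.
Check against P (with the unrounded x, y): √((x − 24.3)²+(y + 64.0)²) = 100.09 ≈ 100.06 km. ✓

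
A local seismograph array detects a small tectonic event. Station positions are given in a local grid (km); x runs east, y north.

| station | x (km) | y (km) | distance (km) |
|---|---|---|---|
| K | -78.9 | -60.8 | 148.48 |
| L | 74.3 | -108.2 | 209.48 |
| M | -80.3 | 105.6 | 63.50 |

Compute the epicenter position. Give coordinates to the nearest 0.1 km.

(-23.6, 77.0)

Circle about each station: (x + 78.9)² + (y + 60.8)² = 148.48²; (x − 74.3)² + (y + 108.2)² = 209.48²; (x + 80.3)² + (y − 105.6)² = 63.50².
Subtracting pairs of circle equations eliminates x²+y² and gives linear equations (the radical axes):
306.4 x − 94.8 y = -14529.68
-2.8 x + 332.8 y = 25691.66
Solving the 2×2 system: x ≈ -23.6, y ≈ 77.0 km.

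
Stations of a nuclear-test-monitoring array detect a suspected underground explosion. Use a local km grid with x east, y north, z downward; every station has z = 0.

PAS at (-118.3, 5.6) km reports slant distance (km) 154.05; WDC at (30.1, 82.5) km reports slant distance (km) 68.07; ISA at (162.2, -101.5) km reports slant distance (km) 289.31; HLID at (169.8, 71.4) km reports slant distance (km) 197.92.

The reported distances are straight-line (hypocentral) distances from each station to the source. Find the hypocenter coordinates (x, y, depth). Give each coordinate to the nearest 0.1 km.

Each station gives a sphere (x−x_i)² + (y−y_i)² + z² = d_i² (stations at z=0).
Subtracting the PAS sphere from WDC and ISA: z² cancels, leaving linear equations in x and y:
296.8 x + 153.8 y = 12783.89
561.0 x − 214.2 y = -37384.03
Solving: x ≈ -20.095, y ≈ 121.899 km (keep extra digits for the depth step; rounded: -20.1, 121.9).
Then from the PAS sphere: z² = 154.05² − (x + 118.3)² − (y − 5.6)² with x = -20.095, y = 121.899, so z ≈ 23.701 ≈ 23.7 km.

(-20.1, 121.9, 23.7)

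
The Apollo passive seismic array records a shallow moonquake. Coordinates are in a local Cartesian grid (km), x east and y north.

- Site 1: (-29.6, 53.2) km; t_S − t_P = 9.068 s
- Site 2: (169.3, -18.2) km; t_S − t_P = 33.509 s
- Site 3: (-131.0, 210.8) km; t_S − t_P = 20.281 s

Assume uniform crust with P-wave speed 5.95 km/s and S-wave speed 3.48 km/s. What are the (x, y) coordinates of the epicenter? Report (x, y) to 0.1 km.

Distance from S−P lag: d = Δt · v_P v_S / (v_P − v_S) = Δt · (5.95·3.48)/(5.95−3.48) ≈ 8.3830·Δt.
So d_Site 1 = 76.02, d_Site 2 = 280.91, d_Site 3 = 170.02 km.
Circle about each station: (x + 29.6)² + (y − 53.2)² = 76.02²; (x − 169.3)² + (y + 18.2)² = 280.91²; (x + 131.0)² + (y − 210.8)² = 170.02².
Subtracting the Site 1 equation from the Site 2 and Site 3 equations removes the quadratic terms:
397.8 x − 142.8 y = -47844.06
-202.8 x + 315.2 y = 34763.48
Solving the 2×2 system: x ≈ -104.9, y ≈ 42.8 km.
Check against Site 1 (with the unrounded x, y): √((x + 29.6)²+(y − 53.2)²) = 76.03 ≈ 76.02 km. ✓

-104.9 km east, 42.8 km north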